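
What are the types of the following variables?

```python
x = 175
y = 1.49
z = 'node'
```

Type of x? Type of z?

x is int; z is str

int, str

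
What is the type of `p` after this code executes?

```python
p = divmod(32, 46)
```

divmod() returns a tuple (quotient, remainder)

tuple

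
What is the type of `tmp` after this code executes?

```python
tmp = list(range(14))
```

list(range(...)) returns list

list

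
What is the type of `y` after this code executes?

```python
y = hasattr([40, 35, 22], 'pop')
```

hasattr() returns bool

bool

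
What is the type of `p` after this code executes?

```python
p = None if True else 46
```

Ternary: condition is True, if branch (None) taken → NoneType

NoneType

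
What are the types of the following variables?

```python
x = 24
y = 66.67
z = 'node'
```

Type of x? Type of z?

x is int; z is str

int, str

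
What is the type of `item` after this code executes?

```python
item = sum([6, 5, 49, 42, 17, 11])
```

sum() of ints returns int

int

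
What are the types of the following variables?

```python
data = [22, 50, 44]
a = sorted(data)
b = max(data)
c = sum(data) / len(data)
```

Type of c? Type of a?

int / int returns float; sorted() returns list

float, list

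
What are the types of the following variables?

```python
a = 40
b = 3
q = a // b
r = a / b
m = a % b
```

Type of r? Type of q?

int / int returns float; int // int returns int

float, int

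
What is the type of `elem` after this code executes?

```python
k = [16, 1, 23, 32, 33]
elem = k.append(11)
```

list.append() returns None (mutates in place)

NoneType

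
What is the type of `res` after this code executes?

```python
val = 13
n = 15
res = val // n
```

int // int returns int (13 // 15 = 0)

int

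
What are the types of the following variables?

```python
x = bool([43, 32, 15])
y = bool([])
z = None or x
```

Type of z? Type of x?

None or <bool> returns the bool; bool() returns bool

bool, bool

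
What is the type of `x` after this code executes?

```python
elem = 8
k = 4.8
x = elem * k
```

int * float returns float (8 * 4.8 = 38.4)

float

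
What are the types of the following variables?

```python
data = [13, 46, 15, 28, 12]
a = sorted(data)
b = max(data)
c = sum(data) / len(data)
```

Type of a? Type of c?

sorted() returns list; int / int returns float

list, float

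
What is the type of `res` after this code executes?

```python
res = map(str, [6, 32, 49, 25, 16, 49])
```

map() returns a map iterator object

map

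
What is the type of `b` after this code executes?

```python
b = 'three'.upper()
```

str.upper() returns str

str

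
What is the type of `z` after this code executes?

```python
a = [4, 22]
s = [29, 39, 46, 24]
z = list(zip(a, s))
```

list(zip(...)) returns a list of tuples

list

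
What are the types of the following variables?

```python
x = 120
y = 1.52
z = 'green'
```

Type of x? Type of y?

x is int; y is float

int, float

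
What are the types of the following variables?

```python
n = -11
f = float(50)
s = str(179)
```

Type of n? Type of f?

n is int; f is float

int, float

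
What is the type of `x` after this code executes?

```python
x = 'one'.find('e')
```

str.find() returns int (index, or -1)

int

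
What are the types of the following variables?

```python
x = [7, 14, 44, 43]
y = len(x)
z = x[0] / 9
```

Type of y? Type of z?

len() returns int; int / int returns float

int, float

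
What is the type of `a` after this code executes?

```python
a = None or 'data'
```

'or' with None returns the other value ('data', str)

str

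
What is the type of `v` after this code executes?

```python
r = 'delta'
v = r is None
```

'is' comparison returns bool

bool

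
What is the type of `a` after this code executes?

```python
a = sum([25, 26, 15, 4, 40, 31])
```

sum() of ints returns int

int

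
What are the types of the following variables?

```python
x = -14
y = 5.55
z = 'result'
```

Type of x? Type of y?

x is int; y is float

int, float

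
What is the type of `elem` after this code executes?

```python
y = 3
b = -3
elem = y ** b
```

int ** negative int returns float

float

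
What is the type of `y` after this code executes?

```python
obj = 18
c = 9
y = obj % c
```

int % int returns int (18 % 9 = 0)

int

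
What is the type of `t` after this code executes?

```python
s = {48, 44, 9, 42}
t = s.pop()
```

Popping from a set of ints returns int

int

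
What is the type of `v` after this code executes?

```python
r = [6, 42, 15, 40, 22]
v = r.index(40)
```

list.index() returns int

int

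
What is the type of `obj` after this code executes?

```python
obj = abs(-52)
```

abs() of int returns int

int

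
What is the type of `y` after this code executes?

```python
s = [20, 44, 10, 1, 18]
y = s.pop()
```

list.pop() returns the popped element (int here)

int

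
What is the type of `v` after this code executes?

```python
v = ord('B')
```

ord() returns int (Unicode code point)

int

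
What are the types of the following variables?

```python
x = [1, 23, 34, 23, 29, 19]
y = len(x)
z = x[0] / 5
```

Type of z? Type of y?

int / int returns float; len() returns int

float, int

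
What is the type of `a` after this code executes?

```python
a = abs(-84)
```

abs() of int returns int

int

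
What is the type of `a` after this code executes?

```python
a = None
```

None has type NoneType

NoneType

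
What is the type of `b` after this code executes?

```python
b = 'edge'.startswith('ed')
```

str.startswith() returns bool

bool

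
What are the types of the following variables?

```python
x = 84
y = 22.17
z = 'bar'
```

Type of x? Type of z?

x is int; z is str

int, str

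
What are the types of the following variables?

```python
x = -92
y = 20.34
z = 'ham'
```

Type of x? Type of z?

x is int; z is str

int, str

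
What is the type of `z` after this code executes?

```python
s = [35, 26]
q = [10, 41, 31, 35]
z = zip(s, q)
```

zip() returns a zip iterator object

zip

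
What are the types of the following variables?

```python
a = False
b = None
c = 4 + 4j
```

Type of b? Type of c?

b is NoneType; c is complex

NoneType, complex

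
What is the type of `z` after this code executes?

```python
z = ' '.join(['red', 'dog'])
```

str.join() returns str

str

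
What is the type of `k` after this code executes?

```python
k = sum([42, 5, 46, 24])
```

sum() of ints returns int

int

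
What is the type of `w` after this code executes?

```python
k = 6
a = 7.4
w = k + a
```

int + float returns float (6 + 7.4 = 13.4)

float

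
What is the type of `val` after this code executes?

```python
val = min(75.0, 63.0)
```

min() of floats returns float

float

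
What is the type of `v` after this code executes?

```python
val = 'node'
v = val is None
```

'is' comparison returns bool

bool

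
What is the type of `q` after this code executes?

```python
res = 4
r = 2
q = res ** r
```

int ** positive int returns int (4 ** 2 = 16)

int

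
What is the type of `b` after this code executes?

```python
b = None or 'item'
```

'or' with None returns the other value ('item', str)

str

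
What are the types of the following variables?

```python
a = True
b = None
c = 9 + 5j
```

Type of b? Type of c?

b is NoneType; c is complex

NoneType, complex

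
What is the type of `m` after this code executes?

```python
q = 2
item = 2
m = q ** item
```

int ** positive int returns int (2 ** 2 = 4)

int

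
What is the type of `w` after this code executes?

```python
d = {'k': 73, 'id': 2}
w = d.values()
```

.values() returns a dict_values view object

dict_values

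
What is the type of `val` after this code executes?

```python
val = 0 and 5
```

'and' returns the first falsy value (0, which is int)

int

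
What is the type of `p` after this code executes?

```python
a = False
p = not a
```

'not' always returns bool

bool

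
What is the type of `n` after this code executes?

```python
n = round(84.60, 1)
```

round() with ndigits arg returns float

float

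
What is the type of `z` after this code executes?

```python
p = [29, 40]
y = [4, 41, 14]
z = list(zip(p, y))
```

list(zip(...)) returns a list of tuples

list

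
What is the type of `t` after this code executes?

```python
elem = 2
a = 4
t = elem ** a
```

int ** positive int returns int (2 ** 4 = 16)

int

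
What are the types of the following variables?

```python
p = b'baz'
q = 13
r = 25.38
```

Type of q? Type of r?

q is int; r is float

int, float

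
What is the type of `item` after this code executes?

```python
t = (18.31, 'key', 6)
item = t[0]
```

Index 0 of tuple is 18.31 which is float

float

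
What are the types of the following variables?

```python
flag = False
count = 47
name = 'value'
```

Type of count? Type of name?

count is int; name is str

int, str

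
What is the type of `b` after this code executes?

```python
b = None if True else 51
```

Ternary: condition is True, if branch (None) taken → NoneType

NoneType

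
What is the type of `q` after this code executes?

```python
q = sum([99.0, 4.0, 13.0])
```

sum() of floats returns float

float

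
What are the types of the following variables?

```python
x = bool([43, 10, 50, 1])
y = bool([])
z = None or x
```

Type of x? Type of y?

bool() returns bool; bool() returns bool

bool, bool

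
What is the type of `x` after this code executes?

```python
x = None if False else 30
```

Ternary: condition is False, else branch (30) taken → int

int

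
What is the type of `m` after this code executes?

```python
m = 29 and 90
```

'and' returns the last value when all truthy (90, which is int)

int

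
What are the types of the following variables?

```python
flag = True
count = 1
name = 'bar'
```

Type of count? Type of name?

count is int; name is str

int, str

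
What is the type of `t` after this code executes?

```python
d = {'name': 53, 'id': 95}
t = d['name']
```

Accessing dict[str, int] with key 'name' returns int value 53

int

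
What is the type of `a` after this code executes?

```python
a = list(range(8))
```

list(range(...)) returns list

list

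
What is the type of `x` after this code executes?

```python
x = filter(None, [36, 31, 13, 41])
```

filter() returns a filter iterator object

filter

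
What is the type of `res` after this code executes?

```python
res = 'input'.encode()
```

str.encode() returns bytes

bytes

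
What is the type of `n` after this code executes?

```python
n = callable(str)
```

callable() returns bool

bool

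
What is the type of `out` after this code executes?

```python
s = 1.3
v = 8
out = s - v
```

float - int returns float (1.3 - 8 = -6.7)

float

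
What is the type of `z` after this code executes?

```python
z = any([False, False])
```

any() returns bool

bool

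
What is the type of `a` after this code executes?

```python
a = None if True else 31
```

Ternary: condition is True, if branch (None) taken → NoneType

NoneType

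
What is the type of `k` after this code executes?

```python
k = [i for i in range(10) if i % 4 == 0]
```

A list comprehension [...] produces a list

list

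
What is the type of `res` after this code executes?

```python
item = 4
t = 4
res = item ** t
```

int ** positive int returns int (4 ** 4 = 256)

int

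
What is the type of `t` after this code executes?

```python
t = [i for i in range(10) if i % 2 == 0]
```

A list comprehension [...] produces a list

list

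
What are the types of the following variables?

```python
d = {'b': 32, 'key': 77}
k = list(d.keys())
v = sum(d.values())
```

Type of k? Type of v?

list(...) returns list; sum of int values returns int

list, int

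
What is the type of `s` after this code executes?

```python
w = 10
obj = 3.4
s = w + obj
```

int + float returns float (10 + 3.4 = 13.4)

float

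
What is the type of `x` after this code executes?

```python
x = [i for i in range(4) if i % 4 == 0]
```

A list comprehension [...] produces a list

list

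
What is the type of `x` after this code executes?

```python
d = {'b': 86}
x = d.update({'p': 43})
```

dict.update() returns None

NoneType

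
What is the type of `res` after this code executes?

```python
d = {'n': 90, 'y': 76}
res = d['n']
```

Accessing dict[str, int] with key 'n' returns int value 90

int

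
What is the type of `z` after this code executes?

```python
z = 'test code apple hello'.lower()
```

str.lower() returns str

str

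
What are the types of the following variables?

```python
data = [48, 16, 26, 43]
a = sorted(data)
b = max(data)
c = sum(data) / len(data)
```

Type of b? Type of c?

max of ints returns int; int / int returns float

int, float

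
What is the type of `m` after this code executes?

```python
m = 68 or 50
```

'or' returns the first truthy value (68, which is int)

int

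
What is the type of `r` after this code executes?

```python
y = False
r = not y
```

'not' always returns bool

bool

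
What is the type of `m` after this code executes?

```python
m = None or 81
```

'or' with None returns the other value (81, int)

int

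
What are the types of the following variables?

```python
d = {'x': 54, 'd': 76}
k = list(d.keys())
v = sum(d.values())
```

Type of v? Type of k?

sum of int values returns int; list(...) returns list

int, list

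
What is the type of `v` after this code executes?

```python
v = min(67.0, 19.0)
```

min() of floats returns float

float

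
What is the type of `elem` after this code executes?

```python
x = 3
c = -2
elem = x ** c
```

int ** negative int returns float

float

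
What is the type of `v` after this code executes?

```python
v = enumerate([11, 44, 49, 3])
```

enumerate() returns an enumerate iterator object

enumerate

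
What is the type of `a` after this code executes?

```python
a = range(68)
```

range() returns a range object

range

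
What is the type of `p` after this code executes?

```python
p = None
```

None has type NoneType

NoneType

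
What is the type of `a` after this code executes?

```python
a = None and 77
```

'and' returns first falsy value (None)

NoneType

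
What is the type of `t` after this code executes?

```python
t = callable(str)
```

callable() returns bool

bool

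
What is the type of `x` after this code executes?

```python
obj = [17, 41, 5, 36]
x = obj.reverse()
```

list.reverse() returns None

NoneType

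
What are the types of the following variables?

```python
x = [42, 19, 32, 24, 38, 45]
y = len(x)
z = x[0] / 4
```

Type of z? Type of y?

int / int returns float; len() returns int

float, int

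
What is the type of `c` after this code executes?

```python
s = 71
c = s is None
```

'is' comparison returns bool

bool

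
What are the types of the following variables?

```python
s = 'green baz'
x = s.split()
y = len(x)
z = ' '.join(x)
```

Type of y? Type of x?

len() returns int; str.split() returns list

int, list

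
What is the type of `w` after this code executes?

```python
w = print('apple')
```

print() returns None

NoneType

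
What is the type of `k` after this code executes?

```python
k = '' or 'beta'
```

'or' returns first truthy value ('beta', which is str)

str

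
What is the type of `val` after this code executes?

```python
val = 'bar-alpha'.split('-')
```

str.split() returns list

list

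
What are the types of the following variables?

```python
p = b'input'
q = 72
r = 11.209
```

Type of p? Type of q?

p is bytes; q is int

bytes, int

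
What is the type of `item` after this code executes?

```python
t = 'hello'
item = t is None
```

'is' comparison returns bool

bool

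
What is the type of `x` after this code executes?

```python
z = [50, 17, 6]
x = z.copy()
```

list.copy() returns list

list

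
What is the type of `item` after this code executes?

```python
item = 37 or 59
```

'or' returns the first truthy value (37, which is int)

int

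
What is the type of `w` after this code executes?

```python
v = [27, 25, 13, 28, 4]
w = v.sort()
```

list.sort() returns None (sorts in place)

NoneType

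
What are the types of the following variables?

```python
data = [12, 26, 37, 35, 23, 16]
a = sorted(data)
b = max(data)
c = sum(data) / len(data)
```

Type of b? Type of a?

max of ints returns int; sorted() returns list

int, list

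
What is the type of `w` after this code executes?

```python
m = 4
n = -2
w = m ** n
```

int ** negative int returns float

float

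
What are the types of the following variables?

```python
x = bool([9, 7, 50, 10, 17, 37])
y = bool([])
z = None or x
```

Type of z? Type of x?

None or <bool> returns the bool; bool() returns bool

bool, bool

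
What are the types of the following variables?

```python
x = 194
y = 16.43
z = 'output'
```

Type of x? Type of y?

x is int; y is float

int, float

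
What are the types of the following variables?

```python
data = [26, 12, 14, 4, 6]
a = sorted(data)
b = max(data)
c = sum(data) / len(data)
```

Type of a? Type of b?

sorted() returns list; max of ints returns int

list, int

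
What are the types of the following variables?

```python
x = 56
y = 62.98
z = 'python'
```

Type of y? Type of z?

y is float; z is str

float, str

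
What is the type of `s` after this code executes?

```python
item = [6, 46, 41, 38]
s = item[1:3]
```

Slicing a list always returns a list

list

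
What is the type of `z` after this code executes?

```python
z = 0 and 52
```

'and' returns the first falsy value (0, which is int)

int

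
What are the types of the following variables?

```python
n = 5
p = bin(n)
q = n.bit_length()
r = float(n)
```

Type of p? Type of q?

bin() returns str; int.bit_length() returns int

str, int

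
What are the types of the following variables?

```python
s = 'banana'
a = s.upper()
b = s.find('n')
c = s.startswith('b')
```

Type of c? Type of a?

str.startswith() returns bool; str.upper() returns str

bool, str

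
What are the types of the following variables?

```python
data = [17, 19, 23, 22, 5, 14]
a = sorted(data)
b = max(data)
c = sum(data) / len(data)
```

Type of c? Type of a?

int / int returns float; sorted() returns list

float, list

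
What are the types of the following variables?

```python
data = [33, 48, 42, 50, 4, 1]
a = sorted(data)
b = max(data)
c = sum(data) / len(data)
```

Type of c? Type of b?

int / int returns float; max of ints returns int

float, int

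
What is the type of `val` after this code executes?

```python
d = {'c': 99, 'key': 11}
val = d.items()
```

dict.items() returns a dict_items view

dict_items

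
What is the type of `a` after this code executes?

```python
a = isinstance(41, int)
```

isinstance() returns bool

bool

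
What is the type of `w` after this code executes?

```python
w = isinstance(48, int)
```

isinstance() returns bool

bool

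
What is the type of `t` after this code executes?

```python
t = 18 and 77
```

'and' returns the last value when all truthy (77, which is int)

int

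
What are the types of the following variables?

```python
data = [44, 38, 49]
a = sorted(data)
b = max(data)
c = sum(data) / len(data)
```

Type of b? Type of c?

max of ints returns int; int / int returns float

int, float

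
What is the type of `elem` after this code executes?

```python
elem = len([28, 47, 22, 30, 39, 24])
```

len() always returns int

int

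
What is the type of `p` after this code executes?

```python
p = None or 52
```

'or' with None returns the other value (52, int)

int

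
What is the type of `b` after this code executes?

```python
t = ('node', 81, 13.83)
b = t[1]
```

Index 1 of tuple is 81 which is int

int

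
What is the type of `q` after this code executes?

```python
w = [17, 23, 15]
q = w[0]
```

Indexing a list of ints returns int (w[0] = 17)

int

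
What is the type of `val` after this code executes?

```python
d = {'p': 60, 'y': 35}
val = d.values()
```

.values() returns a dict_values view object

dict_values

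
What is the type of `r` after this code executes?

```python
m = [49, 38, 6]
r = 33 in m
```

'in' operator returns bool

bool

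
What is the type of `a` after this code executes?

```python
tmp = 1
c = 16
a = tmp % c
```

int % int returns int (1 % 16 = 1)

int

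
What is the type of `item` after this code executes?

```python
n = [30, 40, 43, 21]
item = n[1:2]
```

Slicing a list always returns a list

list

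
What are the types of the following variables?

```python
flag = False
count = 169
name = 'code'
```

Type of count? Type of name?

count is int; name is str

int, str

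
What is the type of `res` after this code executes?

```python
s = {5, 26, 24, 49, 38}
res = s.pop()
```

Popping from a set of ints returns int

int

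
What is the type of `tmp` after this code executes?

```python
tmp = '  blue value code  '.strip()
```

str.strip() returns str

str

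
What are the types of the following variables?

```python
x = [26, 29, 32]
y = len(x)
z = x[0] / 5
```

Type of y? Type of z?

len() returns int; int / int returns float

int, float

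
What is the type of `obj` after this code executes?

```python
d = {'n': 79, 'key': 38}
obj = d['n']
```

Accessing dict[str, int] with key 'n' returns int value 79

int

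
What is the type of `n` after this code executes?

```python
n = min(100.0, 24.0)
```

min() of floats returns float

float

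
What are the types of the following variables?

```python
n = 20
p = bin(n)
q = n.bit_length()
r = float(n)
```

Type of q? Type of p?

int.bit_length() returns int; bin() returns str

int, str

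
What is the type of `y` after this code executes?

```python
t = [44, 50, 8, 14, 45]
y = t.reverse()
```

list.reverse() returns None

NoneType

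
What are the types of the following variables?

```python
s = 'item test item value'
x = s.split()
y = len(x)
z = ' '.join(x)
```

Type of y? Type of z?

len() returns int; str.join() returns str

int, str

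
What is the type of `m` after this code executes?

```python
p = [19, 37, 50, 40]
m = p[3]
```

Indexing a list of ints returns int (p[3] = 40)

int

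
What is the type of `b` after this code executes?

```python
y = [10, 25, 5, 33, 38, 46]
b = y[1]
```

Indexing a list of ints returns int (y[1] = 25)

int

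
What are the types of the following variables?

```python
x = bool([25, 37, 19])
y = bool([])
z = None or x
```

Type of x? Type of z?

bool() returns bool; None or <bool> returns the bool

bool, bool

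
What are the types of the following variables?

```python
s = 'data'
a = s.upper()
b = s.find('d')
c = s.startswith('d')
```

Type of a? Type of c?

str.upper() returns str; str.startswith() returns bool

str, bool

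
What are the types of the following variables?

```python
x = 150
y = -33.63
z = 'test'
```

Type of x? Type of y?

x is int; y is float

int, float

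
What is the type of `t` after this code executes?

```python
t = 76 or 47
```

'or' returns the first truthy value (76, which is int)

int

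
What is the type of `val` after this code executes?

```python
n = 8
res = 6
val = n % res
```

int % int returns int (8 % 6 = 2)

int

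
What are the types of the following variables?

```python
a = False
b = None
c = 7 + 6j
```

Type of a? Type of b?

a is bool; b is NoneType

bool, NoneType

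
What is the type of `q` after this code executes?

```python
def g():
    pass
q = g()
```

A function with no return statement returns None

NoneType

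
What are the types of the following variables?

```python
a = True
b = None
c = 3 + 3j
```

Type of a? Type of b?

a is bool; b is NoneType

bool, NoneType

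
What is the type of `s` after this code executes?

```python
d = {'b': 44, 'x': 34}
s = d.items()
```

dict.items() returns a dict_items view

dict_items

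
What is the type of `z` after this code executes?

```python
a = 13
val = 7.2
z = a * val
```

int * float returns float (13 * 7.2 = 93.6)

float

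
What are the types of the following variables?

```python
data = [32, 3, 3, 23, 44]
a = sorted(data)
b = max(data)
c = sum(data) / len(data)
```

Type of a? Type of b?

sorted() returns list; max of ints returns int

list, int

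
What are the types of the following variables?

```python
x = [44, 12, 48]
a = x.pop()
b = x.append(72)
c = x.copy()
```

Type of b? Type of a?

list.append() returns None; list.pop() returns the element (int)

NoneType, int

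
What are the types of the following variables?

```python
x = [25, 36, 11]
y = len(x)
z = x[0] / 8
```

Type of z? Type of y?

int / int returns float; len() returns int

float, int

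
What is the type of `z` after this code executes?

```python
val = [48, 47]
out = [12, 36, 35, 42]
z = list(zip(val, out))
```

list(zip(...)) returns a list of tuples

list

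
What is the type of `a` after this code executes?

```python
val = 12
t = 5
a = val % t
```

int % int returns int (12 % 5 = 2)

int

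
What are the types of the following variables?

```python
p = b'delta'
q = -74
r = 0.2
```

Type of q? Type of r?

q is int; r is float

int, float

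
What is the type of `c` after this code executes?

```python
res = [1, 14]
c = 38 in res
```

'in' operator returns bool

bool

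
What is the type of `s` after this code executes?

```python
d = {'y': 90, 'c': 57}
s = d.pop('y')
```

dict.pop() returns the value (int)

int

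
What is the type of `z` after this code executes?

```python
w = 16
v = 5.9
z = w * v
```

int * float returns float (16 * 5.9 = 94.4)

float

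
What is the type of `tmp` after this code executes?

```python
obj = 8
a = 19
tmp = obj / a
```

int / int always returns float in Python 3 (8 / 19 = 0.421053)

float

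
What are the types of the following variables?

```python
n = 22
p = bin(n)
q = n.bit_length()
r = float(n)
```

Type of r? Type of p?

float() returns float; bin() returns str

float, str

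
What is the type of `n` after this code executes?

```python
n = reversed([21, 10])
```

reversed() on a list returns a list_reverseiterator

list_reverseiterator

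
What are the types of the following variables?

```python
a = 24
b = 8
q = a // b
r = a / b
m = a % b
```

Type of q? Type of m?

int // int returns int; int % int returns int

int, int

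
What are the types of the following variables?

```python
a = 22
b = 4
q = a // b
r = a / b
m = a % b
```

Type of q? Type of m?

int // int returns int; int % int returns int

int, int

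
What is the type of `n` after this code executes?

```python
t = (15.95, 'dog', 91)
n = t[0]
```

Index 0 of tuple is 15.95 which is float

float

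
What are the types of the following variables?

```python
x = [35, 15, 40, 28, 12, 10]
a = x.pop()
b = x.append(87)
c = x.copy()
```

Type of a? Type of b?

list.pop() returns the element (int); list.append() returns None

int, NoneType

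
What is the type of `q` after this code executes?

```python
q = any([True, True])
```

any() returns bool

bool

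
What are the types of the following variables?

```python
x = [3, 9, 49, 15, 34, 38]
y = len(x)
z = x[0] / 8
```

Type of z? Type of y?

int / int returns float; len() returns int

float, int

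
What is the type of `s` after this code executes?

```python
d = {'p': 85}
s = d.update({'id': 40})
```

dict.update() returns None

NoneType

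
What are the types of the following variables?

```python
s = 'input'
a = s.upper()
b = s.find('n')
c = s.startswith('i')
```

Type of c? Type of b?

str.startswith() returns bool; str.find() returns int

bool, int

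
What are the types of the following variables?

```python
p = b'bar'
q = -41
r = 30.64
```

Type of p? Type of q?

p is bytes; q is int

bytes, int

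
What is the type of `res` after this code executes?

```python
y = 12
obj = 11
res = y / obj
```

int / int always returns float in Python 3 (12 / 11 = 1.09091)

float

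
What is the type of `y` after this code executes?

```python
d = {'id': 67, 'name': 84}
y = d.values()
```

.values() returns a dict_values view object

dict_values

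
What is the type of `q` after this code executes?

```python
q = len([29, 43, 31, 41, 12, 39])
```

len() always returns int

int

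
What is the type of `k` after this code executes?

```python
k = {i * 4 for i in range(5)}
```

A set comprehension {expr for x in iterable} produces a set

set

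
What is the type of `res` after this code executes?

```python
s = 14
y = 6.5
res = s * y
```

int * float returns float (14 * 6.5 = 91.0)

float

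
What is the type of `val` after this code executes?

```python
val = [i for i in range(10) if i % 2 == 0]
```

A list comprehension [...] produces a list

list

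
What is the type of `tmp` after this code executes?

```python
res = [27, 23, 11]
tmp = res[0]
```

Indexing a list of ints returns int (res[0] = 27)

int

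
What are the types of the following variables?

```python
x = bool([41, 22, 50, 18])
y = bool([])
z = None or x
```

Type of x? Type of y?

bool() returns bool; bool() returns bool

bool, bool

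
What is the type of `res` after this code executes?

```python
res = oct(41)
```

oct() returns str representation

str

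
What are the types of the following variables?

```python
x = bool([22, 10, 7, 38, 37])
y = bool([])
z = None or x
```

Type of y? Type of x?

bool() returns bool; bool() returns bool

bool, bool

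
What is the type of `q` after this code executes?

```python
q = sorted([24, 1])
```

sorted() always returns list

list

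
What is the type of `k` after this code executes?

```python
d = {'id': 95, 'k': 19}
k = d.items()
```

dict.items() returns a dict_items view

dict_items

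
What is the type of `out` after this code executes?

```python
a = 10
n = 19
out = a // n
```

int // int returns int (10 // 19 = 0)

int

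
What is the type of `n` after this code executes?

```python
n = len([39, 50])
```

len() always returns int

int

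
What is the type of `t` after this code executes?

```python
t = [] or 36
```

'or' returns first truthy value (36, which is int)

int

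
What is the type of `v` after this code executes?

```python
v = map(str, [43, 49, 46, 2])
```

map() returns a map iterator object

map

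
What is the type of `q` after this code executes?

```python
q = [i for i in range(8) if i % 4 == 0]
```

A list comprehension [...] produces a list

list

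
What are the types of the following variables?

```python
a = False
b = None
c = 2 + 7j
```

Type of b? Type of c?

b is NoneType; c is complex

NoneType, complex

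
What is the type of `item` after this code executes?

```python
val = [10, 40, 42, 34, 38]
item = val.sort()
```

list.sort() returns None (sorts in place)

NoneType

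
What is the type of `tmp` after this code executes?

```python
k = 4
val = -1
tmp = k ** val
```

int ** negative int returns float

float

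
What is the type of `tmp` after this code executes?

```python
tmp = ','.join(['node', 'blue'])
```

str.join() returns str

str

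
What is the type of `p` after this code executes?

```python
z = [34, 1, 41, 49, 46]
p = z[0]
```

Indexing a list of ints returns int (z[0] = 34)

int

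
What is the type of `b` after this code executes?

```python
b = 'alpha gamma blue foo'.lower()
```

str.lower() returns str

str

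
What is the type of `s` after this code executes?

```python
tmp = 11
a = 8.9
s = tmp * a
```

int * float returns float (11 * 8.9 = 97.9)

float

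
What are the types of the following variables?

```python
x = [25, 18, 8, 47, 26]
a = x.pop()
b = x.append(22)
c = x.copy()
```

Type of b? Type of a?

list.append() returns None; list.pop() returns the element (int)

NoneType, int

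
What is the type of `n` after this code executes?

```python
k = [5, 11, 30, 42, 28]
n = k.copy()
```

list.copy() returns list

list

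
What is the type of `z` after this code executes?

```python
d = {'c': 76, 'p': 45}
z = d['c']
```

Accessing dict[str, int] with key 'c' returns int value 76

int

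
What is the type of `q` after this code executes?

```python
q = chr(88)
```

chr() returns str (single character)

str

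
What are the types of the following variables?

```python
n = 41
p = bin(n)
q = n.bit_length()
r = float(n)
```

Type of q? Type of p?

int.bit_length() returns int; bin() returns str

int, str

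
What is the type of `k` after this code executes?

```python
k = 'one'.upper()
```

str.upper() returns str

str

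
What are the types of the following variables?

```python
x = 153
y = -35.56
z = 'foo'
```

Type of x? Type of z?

x is int; z is str

int, str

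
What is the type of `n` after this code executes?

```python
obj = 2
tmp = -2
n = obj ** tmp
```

int ** negative int returns float

float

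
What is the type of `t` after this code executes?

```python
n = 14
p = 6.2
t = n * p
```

int * float returns float (14 * 6.2 = 86.8)

float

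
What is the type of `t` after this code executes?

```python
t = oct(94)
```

oct() returns str representation

str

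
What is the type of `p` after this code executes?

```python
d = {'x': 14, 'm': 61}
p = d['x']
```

Accessing dict[str, int] with key 'x' returns int value 14

int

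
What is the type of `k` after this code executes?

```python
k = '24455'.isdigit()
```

str.isdigit() returns bool

bool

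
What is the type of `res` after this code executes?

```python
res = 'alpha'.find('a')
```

str.find() returns int (index, or -1)

int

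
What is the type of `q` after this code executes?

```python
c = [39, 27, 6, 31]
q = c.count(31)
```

list.count() returns int

int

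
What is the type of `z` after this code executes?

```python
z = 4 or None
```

'or' returns first truthy value (4, int)

int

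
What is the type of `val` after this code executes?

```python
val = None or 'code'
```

'or' with None returns the other value ('code', str)

str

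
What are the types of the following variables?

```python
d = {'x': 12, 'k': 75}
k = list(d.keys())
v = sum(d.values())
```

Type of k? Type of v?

list(...) returns list; sum of int values returns int

list, int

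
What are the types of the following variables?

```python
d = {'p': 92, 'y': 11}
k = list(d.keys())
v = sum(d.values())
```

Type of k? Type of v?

list(...) returns list; sum of int values returns int

list, int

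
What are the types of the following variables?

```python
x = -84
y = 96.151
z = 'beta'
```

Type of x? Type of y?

x is int; y is float

int, float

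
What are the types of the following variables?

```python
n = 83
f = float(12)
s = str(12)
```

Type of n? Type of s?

n is int; s is str

int, str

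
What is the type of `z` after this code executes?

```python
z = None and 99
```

'and' returns first falsy value (None)

NoneType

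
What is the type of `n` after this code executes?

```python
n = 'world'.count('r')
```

str.count() returns int

int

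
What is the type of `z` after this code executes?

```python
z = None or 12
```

'or' with None returns the other value (12, int)

int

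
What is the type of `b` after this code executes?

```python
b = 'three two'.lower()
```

str.lower() returns str

str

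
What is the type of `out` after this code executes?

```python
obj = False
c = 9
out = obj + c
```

bool + int returns int (False is 0, so 0 + 9 = 9)

int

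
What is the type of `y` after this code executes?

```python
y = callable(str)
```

callable() returns bool

bool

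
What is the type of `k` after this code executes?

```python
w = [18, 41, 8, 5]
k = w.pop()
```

list.pop() returns the popped element (int here)

int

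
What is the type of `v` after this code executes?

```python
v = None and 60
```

'and' returns first falsy value (None)

NoneType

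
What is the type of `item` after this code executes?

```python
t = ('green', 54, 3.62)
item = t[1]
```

Index 1 of tuple is 54 which is int

int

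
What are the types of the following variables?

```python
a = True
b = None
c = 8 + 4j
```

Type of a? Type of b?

a is bool; b is NoneType

bool, NoneType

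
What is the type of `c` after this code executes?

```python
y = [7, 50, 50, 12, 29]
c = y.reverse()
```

list.reverse() returns None

NoneType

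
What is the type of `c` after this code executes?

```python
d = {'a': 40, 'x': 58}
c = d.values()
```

.values() returns a dict_values view object

dict_values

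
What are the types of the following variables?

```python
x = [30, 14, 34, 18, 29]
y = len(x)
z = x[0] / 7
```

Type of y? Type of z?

len() returns int; int / int returns float

int, float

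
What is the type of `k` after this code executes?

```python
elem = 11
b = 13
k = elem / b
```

int / int always returns float in Python 3 (11 / 13 = 0.846154)

float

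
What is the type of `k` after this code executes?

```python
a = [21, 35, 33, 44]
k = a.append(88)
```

list.append() returns None (mutates in place)

NoneType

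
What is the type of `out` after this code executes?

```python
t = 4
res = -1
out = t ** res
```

int ** negative int returns float

float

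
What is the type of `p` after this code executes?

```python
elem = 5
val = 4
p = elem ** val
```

int ** positive int returns int (5 ** 4 = 625)

int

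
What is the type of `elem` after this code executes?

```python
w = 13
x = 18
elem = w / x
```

int / int always returns float in Python 3 (13 / 18 = 0.722222)

float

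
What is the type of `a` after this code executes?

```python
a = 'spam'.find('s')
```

str.find() returns int (index, or -1)

int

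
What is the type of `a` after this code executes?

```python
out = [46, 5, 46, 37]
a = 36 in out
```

'in' operator returns bool

bool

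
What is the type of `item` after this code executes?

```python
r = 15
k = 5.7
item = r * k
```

int * float returns float (15 * 5.7 = 85.5)

float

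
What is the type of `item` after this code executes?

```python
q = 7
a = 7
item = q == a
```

Equality comparison returns bool

bool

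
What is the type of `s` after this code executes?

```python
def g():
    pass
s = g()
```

A function with no return statement returns None

NoneType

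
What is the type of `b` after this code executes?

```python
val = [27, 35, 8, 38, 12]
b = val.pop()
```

list.pop() returns the popped element (int here)

int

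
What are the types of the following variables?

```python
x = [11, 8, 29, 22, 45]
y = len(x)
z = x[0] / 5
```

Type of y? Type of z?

len() returns int; int / int returns float

int, float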